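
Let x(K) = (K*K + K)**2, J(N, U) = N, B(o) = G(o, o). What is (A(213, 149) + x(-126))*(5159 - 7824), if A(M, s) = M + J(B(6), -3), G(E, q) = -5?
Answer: -661087116820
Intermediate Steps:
B(o) = -5
A(M, s) = -5 + M (A(M, s) = M - 5 = -5 + M)
x(K) = (K + K**2)**2 (x(K) = (K**2 + K)**2 = (K + K**2)**2)
(A(213, 149) + x(-126))*(5159 - 7824) = ((-5 + 213) + (-126)**2*(1 - 126)**2)*(5159 - 7824) = (208 + 15876*(-125)**2)*(-2665) = (208 + 15876*15625)*(-2665) = (208 + 248062500)*(-2665) = 248062708*(-2665) = -661087116820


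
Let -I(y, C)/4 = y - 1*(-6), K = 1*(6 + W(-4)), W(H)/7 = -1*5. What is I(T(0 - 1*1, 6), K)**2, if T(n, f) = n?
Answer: 400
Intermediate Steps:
W(H) = -35 (W(H) = 7*(-1*5) = 7*(-5) = -35)
K = -29 (K = 1*(6 - 35) = 1*(-29) = -29)
I(y, C) = -24 - 4*y (I(y, C) = -4*(y - 1*(-6)) = -4*(y + 6) = -4*(6 + y) = -24 - 4*y)
I(T(0 - 1*1, 6), K)**2 = (-24 - 4*(0 - 1*1))**2 = (-24 - 4*(0 - 1))**2 = (-24 - 4*(-1))**2 = (-24 + 4)**2 = (-20)**2 = 400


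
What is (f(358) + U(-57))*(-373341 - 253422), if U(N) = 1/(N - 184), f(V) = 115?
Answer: -17370109782/241 ≈ -7.2075e+7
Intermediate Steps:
U(N) = 1/(-184 + N)
(f(358) + U(-57))*(-373341 - 253422) = (115 + 1/(-184 - 57))*(-373341 - 253422) = (115 + 1/(-241))*(-626763) = (115 - 1/241)*(-626763) = (27714/241)*(-626763) = -17370109782/241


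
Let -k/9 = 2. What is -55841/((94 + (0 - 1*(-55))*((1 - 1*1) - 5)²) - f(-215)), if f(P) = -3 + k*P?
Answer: 55841/2398 ≈ 23.286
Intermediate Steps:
k = -18 (k = -9*2 = -18)
f(P) = -3 - 18*P
-55841/((94 + (0 - 1*(-55))*((1 - 1*1) - 5)²) - f(-215)) = -55841/((94 + (0 - 1*(-55))*((1 - 1*1) - 5)²) - (-3 - 18*(-215))) = -55841/((94 + (0 + 55)*((1 - 1) - 5)²) - (-3 + 3870)) = -55841/((94 + 55*(0 - 5)²) - 1*3867) = -55841/((94 + 55*(-5)²) - 3867) = -55841/((94 + 55*25) - 3867) = -55841/((94 + 1375) - 3867) = -55841/(1469 - 3867) = -55841/(-2398) = -55841*(-1/2398) = 55841/2398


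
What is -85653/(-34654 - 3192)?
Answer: 85653/37846 ≈ 2.2632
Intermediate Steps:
-85653/(-34654 - 3192) = -85653/(-37846) = -85653*(-1/37846) = 85653/37846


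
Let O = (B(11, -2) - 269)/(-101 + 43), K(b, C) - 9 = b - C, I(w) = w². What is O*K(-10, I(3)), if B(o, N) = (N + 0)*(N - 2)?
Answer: -45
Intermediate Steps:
K(b, C) = 9 + b - C (K(b, C) = 9 + (b - C) = 9 + b - C)
B(o, N) = N*(-2 + N)
O = 9/2 (O = (-2*(-2 - 2) - 269)/(-101 + 43) = (-2*(-4) - 269)/(-58) = (8 - 269)*(-1/58) = -261*(-1/58) = 9/2 ≈ 4.5000)
O*K(-10, I(3)) = 9*(9 - 10 - 1*3²)/2 = 9*(9 - 10 - 1*9)/2 = 9*(9 - 10 - 9)/2 = (9/2)*(-10) = -45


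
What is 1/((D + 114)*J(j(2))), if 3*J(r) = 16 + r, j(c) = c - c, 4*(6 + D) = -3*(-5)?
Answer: 1/596 ≈ 0.0016779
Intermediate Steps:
D = -9/4 (D = -6 + (-3*(-5))/4 = -6 + (¼)*15 = -6 + 15/4 = -9/4 ≈ -2.2500)
j(c) = 0
J(r) = 16/3 + r/3 (J(r) = (16 + r)/3 = 16/3 + r/3)
1/((D + 114)*J(j(2))) = 1/((-9/4 + 114)*(16/3 + (⅓)*0)) = 1/((447/4)*(16/3 + 0)) = 4/(447*(16/3)) = (4/447)*(3/16) = 1/596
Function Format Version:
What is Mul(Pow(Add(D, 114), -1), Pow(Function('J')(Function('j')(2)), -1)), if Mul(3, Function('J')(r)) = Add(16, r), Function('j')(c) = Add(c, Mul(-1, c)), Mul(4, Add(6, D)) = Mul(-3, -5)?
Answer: Rational(1, 596) ≈ 0.0016779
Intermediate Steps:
D = Rational(-9, 4) (D = Add(-6, Mul(Rational(1, 4), Mul(-3, -5))) = Add(-6, Mul(Rational(1, 4), 15)) = Add(-6, Rational(15, 4)) = Rational(-9, 4) ≈ -2.2500)
Function('j')(c) = 0
Function('J')(r) = Add(Rational(16, 3), Mul(Rational(1, 3), r)) (Function('J')(r) = Mul(Rational(1, 3), Add(16, r)) = Add(Rational(16, 3), Mul(Rational(1, 3), r)))
Mul(Pow(Add(D, 114), -1), Pow(Function('J')(Function('j')(2)), -1)) = Mul(Pow(Add(Rational(-9, 4), 114), -1), Pow(Add(Rational(16, 3), Mul(Rational(1, 3), 0)), -1)) = Mul(Pow(Rational(447, 4), -1), Pow(Add(Rational(16, 3), 0), -1)) = Mul(Rational(4, 447), Pow(Rational(16, 3), -1)) = Mul(Rational(4, 447), Rational(3, 16)) = Rational(1, 596)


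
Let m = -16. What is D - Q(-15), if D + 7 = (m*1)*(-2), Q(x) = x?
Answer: 40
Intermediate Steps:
D = 25 (D = -7 - 16*1*(-2) = -7 - 16*(-2) = -7 + 32 = 25)
D - Q(-15) = 25 - 1*(-15) = 25 + 15 = 40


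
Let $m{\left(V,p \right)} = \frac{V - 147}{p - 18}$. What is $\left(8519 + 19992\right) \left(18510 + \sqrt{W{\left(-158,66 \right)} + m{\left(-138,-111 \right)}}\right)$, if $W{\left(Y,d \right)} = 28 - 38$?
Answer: $527738610 + \frac{28511 i \sqrt{14405}}{43} \approx 5.2774 \cdot 10^{8} + 79579.0 i$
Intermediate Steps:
$m{\left(V,p \right)} = \frac{-147 + V}{-18 + p}$
$W{\left(Y,d \right)} = -10$ ($W{\left(Y,d \right)} = 28 - 38 = -10$)
$\left(8519 + 19992\right) \left(18510 + \sqrt{W{\left(-158,66 \right)} + m{\left(-138,-111 \right)}}\right) = \left(8519 + 19992\right) \left(18510 + \sqrt{-10 + \frac{-147 - 138}{-18 - 111}}\right) = 28511 \left(18510 + \sqrt{-10 + \frac{1}{-129} \left(-285\right)}\right) = 28511 \left(18510 + \sqrt{-10 - - \frac{95}{43}}\right) = 28511 \left(18510 + \sqrt{-10 + \frac{95}{43}}\right) = 28511 \left(18510 + \sqrt{- \frac{335}{43}}\right) = 28511 \left(18510 + \frac{i \sqrt{14405}}{43}\right) = 527738610 + \frac{28511 i \sqrt{14405}}{43}$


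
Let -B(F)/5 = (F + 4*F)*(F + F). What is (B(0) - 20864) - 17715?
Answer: -38579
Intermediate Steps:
B(F) = -50*F² (B(F) = -5*(F + 4*F)*(F + F) = -5*5*F*2*F = -50*F²)
(B(0) - 20864) - 17715 = (-50*0² - 20864) - 17715 = (-50*0 - 20864) - 17715 = (0 - 20864) - 17715 = -20864 - 17715 = -38579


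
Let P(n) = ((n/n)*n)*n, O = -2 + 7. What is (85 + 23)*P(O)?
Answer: 2700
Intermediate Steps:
O = 5
P(n) = n**2 (P(n) = (1*n)*n = n*n = n**2)
(85 + 23)*P(O) = (85 + 23)*5**2 = 108*25 = 2700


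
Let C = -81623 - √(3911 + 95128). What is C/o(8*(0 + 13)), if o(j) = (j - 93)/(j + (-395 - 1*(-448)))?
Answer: -12814811/11 - 157*√99039/11 ≈ -1.1695e+6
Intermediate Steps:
o(j) = (-93 + j)/(53 + j) (o(j) = (-93 + j)/(j + (-395 + 448)) = (-93 + j)/(j + 53) = (-93 + j)/(53 + j))
C = -81623 - √99039 ≈ -81938.
C/o(8*(0 + 13)) = (-81623 - √99039)/(((-93 + 8*(0 + 13))/(53 + 8*(0 + 13)))) = (-81623 - √99039)/(((-93 + 8*13)/(53 + 8*13))) = (-81623 - √99039)/(((-93 + 104)/(53 + 104))) = (-81623 - √99039)/((11/157)) = (-81623 - √99039)/(((1/157)*11)) = (-81623 - √99039)/(11/157) = (-81623 - √99039)*(157/11) = -12814811/11 - 157*√99039/11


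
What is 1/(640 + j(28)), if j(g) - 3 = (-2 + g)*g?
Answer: 1/1371 ≈ 0.00072939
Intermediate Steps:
j(g) = 3 + g*(-2 + g) (j(g) = 3 + (-2 + g)*g = 3 + g*(-2 + g))
1/(640 + j(28)) = 1/(640 + (3 + 28² - 2*28)) = 1/(640 + (3 + 784 - 56)) = 1/(640 + 731) = 1/1371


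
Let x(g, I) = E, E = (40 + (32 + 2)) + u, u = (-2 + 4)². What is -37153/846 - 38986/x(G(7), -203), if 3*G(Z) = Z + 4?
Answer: -5980015/10998 ≈ -543.74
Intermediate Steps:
u = 4 (u = 2² = 4)
G(Z) = 4/3 + Z/3 (G(Z) = (Z + 4)/3 = (4 + Z)/3 = 4/3 + Z/3)
E = 78 (E = (40 + (32 + 2)) + 4 = (40 + 34) + 4 = 74 + 4 = 78)
x(g, I) = 78
-37153/846 - 38986/x(G(7), -203) = -37153/846 - 38986/78 = -37153*1/846 - 38986*1/78 = -37153/846 - 19493/39 = -5980015/10998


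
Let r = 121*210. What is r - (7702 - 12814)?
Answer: 30522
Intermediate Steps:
r = 25410
r - (7702 - 12814) = 25410 - (7702 - 12814) = 25410 - 1*(-5112) = 25410 + 5112 = 30522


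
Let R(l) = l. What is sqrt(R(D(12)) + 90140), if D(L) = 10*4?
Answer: 6*sqrt(2505) ≈ 300.30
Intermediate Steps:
D(L) = 40
sqrt(R(D(12)) + 90140) = sqrt(40 + 90140) = sqrt(90180) = 6*sqrt(2505)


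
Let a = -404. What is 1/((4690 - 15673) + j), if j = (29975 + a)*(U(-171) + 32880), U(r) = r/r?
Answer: 1/972313068 ≈ 1.0285e-9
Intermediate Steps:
U(r) = 1
j = 972324051 (j = (29975 - 404)*(1 + 32880) = 29571*32881 = 972324051)
1/((4690 - 15673) + j) = 1/((4690 - 15673) + 972324051) = 1/(-10983 + 972324051) = 1/972313068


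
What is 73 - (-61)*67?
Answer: 4160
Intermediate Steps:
73 - (-61)*67 = 73 - 61*(-67) = 73 + 4087 = 4160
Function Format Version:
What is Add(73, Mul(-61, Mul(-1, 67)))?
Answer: 4160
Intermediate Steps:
Add(73, Mul(-61, Mul(-1, 67))) = Add(73, Mul(-61, -67)) = Add(73, 4087) = 4160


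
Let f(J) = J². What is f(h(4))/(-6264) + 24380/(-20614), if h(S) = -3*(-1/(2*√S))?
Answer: -135758147/114778752 ≈ -1.1828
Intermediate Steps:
h(S) = 3/(2*√S) (h(S) = -(-3)/(2*√S) = 3/(2*√S))
f(h(4))/(-6264) + 24380/(-20614) = (3/(2*√4))²/(-6264) + 24380/(-20614) = ((3/2)*(½))²*(-1/6264) + 24380*(-1/20614) = (¾)²*(-1/6264) - 12190/10307 = (9/16)*(-1/6264) - 12190/10307 = -1/11136 - 12190/10307 = -135758147/114778752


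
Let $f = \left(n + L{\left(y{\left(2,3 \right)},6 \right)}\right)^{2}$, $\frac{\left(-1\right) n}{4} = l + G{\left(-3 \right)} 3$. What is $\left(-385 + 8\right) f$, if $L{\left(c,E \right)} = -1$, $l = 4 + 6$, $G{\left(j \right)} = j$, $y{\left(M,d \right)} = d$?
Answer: $-9425$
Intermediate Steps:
$l = 10$
$n = -4$ ($n = - 4 \left(10 - 9\right) = \left(-4\right) 1 = -4$)
$f = 25$ ($f = \left(-4 - 1\right)^{2} = \left(-5\right)^{2} = 25$)
$\left(-385 + 8\right) f = \left(-385 + 8\right) 25 = \left(-377\right) 25 = -9425$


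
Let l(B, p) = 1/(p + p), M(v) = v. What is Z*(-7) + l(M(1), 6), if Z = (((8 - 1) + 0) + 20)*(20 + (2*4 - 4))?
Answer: -54431/12 ≈ -4535.9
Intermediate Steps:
Z = 648 (Z = ((7 + 0) + 20)*(20 + (8 - 4)) = (7 + 20)*(20 + 4) = 27*24 = 648)
l(B, p) = 1/(2*p)
Z*(-7) + l(M(1), 6) = 648*(-7) + (½)/6 = -4536 + (½)*(⅙) = -4536 + 1/12 = -54431/12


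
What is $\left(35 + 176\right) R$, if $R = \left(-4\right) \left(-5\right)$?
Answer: $4220$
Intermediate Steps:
$R = 20$
$\left(35 + 176\right) R = \left(35 + 176\right) 20 = 211 \cdot 20 = 4220$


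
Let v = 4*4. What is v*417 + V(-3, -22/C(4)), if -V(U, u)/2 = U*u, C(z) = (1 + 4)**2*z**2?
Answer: 667167/100 ≈ 6671.7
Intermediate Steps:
v = 16
C(z) = 25*z**2 (C(z) = 5**2*z**2 = 25*z**2)
V(U, u) = -2*U*u
v*417 + V(-3, -22/C(4)) = 16*417 - 2*(-3)*(-22/(25*4**2)) = 6672 - 2*(-3)*(-22/(25*16)) = 6672 - 2*(-3)*(-22/400) = 6672 - 2*(-3)*(-22*1/400) = 6672 - 2*(-3)*(-11/200) = 6672 - 33/100 = 667167/100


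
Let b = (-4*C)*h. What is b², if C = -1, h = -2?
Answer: 64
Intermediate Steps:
b = -8 (b = -4*(-1)*(-2) = 4*(-2) = -8)
b² = (-8)² = 64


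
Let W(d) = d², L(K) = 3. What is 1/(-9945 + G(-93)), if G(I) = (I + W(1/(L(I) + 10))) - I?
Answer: -169/1680704 ≈ -0.00010055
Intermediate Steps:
G(I) = 1/169 (G(I) = (I + (1/(3 + 10))²) - I = (I + (1/13)²) - I = (I + 1/169) - I = (1/169 + I) - I = 1/169)
1/(-9945 + G(-93)) = 1/(-9945 + 1/169) = 1/(-1680704/169) = -169/1680704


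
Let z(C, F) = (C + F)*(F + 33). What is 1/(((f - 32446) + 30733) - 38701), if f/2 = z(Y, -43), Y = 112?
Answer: -1/41794 ≈ -2.3927e-5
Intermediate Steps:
z(C, F) = (33 + F)*(C + F) (z(C, F) = (C + F)*(33 + F) = (33 + F)*(C + F))
f = -1380 (f = 2*((-43)² + 33*112 + 33*(-43) + 112*(-43)) = 2*(1849 + 3696 - 1419 - 4816) = 2*(-690) = -1380)
1/(((f - 32446) + 30733) - 38701) = 1/(((-1380 - 32446) + 30733) - 38701) = 1/((-33826 + 30733) - 38701) = 1/(-3093 - 38701) = 1/(-41794) = -1/41794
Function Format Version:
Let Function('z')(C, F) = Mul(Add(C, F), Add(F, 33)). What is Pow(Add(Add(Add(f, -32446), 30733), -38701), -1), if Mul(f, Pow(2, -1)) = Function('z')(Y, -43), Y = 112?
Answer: Rational(-1, 41794) ≈ -2.3927e-5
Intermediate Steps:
Function('z')(C, F) = Mul(Add(33, F), Add(C, F)) (Function('z')(C, F) = Mul(Add(C, F), Add(33, F)) = Mul(Add(33, F), Add(C, F)))
f = -1380 (f = Mul(2, Add(Pow(-43, 2), Mul(33, 112), Mul(33, -43), Mul(112, -43))) = Mul(2, Add(1849, 3696, -1419, -4816)) = Mul(2, -690) = -1380)
Pow(Add(Add(Add(f, -32446), 30733), -38701), -1) = Pow(Add(Add(Add(-1380, -32446), 30733), -38701), -1) = Pow(Add(Add(-33826, 30733), -38701), -1) = Pow(Add(-3093, -38701), -1) = Pow(-41794, -1) = Rational(-1, 41794)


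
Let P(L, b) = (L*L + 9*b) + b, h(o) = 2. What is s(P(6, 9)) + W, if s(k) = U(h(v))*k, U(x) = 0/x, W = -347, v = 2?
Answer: -347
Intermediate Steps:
U(x) = 0
P(L, b) = L² + 10*b (P(L, b) = (L² + 9*b) + b = L² + 10*b)
s(k) = 0 (s(k) = 0*k = 0)
s(P(6, 9)) + W = 0 - 347 = -347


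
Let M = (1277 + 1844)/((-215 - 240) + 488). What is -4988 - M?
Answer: -167725/33 ≈ -5082.6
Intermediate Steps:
M = 3121/33 (M = 3121/(-455 + 488) = 3121/33 ≈ 94.576)
-4988 - M = -4988 - 1*3121/33 = -4988 - 3121/33 = -167725/33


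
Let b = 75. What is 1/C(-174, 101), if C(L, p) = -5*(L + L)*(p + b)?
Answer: 1/306240 ≈ 3.2654e-6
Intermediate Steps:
C(L, p) = -10*L*(75 + p) (C(L, p) = -5*(L + L)*(p + 75) = -5*2*L*(75 + p) = -10*L*(75 + p))
1/C(-174, 101) = 1/(-10*(-174)*(75 + 101)) = 1/(-10*(-174)*176) = 1/306240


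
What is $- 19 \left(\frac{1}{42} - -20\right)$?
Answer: $- \frac{15979}{42} \approx -380.45$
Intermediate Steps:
$- 19 \left(\frac{1}{42} - -20\right) = - 19 \left(\frac{1}{42} + \left(-5 + 25\right)\right) = - 19 \left(\frac{1}{42} + 20\right) = \left(-19\right) \frac{841}{42} = - \frac{15979}{42}$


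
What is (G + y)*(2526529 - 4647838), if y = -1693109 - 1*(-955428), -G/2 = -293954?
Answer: 317714812857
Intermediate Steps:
G = 587908 (G = -2*(-293954) = 587908)
y = -737681 (y = -1693109 + 955428 = -737681)
(G + y)*(2526529 - 4647838) = (587908 - 737681)*(2526529 - 4647838) = -149773*(-2121309) = 317714812857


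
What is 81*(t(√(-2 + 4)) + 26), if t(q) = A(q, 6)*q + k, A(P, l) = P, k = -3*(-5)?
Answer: 3483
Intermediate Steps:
k = 15
t(q) = 15 + q² (t(q) = q*q + 15 = q² + 15 = 15 + q²)
81*(t(√(-2 + 4)) + 26) = 81*((15 + (√(-2 + 4))²) + 26) = 81*((15 + (√2)²) + 26) = 81*((15 + 2) + 26) = 81*(17 + 26) = 81*43 = 3483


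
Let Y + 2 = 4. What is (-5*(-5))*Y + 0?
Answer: 50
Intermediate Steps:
Y = 2 (Y = -2 + 4 = 2)
(-5*(-5))*Y + 0 = -5*(-5)*2 + 0 = 25*2 + 0 = 50 + 0 = 50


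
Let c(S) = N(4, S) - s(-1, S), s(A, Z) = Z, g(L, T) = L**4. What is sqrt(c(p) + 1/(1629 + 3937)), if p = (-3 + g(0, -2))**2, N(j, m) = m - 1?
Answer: I*sqrt(255990)/506 ≈ 0.99991*I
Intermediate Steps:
N(j, m) = -1 + m
p = 9 (p = (-3 + 0**4)**2 = (-3 + 0)**2 = (-3)**2 = 9)
c(S) = -1 (c(S) = (-1 + S) - S = -1)
sqrt(c(p) + 1/(1629 + 3937)) = sqrt(-1 + 1/(1629 + 3937)) = sqrt(-1 + 1/5566) = sqrt(-5565/5566) = I*sqrt(255990)/506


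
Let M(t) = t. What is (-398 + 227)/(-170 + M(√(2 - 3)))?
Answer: 29070/28901 + 171*I/28901 ≈ 1.0058 + 0.0059168*I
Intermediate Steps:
(-398 + 227)/(-170 + M(√(2 - 3))) = (-398 + 227)/(-170 + √(2 - 3)) = -171/(-170 + √(-1)) = -171*(-170 - I)/28901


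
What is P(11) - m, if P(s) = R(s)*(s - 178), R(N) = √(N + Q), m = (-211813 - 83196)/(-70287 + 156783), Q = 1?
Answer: 295009/86496 - 334*√3 ≈ -575.09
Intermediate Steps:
m = -295009/86496 ≈ -3.4107
R(N) = √(1 + N) (R(N) = √(N + 1) = √(1 + N))
P(s) = √(1 + s)*(-178 + s) (P(s) = √(1 + s)*(s - 178) = √(1 + s)*(-178 + s))
P(11) - m = √(1 + 11)*(-178 + 11) - 1*(-295009/86496) = √12*(-167) + 295009/86496 = (2*√3)*(-167) + 295009/86496 = -334*√3 + 295009/86496 = 295009/86496 - 334*√3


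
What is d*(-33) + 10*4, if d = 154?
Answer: -5042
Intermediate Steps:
d*(-33) + 10*4 = 154*(-33) + 10*4 = -5082 + 40 = -5042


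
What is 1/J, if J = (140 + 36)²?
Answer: 1/30976 ≈ 3.2283e-5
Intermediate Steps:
J = 30976 (J = 176² = 30976)
1/J = 1/30976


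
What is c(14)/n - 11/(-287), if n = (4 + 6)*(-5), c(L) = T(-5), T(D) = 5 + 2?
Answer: -1459/14350 ≈ -0.10167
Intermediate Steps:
T(D) = 7
c(L) = 7
n = -50 (n = 10*(-5) = -50)
c(14)/n - 11/(-287) = 7/(-50) - 11/(-287) = 7*(-1/50) - 11*(-1/287) = -7/50 + 11/287 = -1459/14350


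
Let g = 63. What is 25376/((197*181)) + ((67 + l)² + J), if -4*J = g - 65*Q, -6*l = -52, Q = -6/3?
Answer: 7288455539/1283652 ≈ 5677.9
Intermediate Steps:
Q = -2 (Q = -6*⅓ = -2)
l = 26/3 (l = -⅙*(-52) = 26/3 ≈ 8.6667)
J = -193/4 (J = -(63 - 65*(-2))/4 = -(63 + 130)/4 = -¼*193 = -193/4 ≈ -48.250)
25376/((197*181)) + ((67 + l)² + J) = 25376/((197*181)) + ((67 + 26/3)² - 193/4) = 25376/35657 + ((227/3)² - 193/4) = 25376*(1/35657) + (51529/9 - 193/4) = 25376/35657 + 204379/36 = 7288455539/1283652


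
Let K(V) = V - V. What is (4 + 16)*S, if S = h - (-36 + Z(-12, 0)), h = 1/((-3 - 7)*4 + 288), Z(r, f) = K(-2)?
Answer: 44645/62 ≈ 720.08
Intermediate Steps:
K(V) = 0
Z(r, f) = 0
h = 1/248 (h = 1/(-10*4 + 288) = 1/(-40 + 288) = 1/248 ≈ 0.0040323)
S = 8929/248 (S = 1/248 - (-36 + 0) = 1/248 - 1*(-36) = 1/248 + 36 = 8929/248 ≈ 36.004)
(4 + 16)*S = (4 + 16)*(8929/248) = 20*(8929/248) = 44645/62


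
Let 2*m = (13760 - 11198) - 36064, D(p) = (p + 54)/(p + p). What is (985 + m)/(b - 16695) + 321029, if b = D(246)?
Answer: 109867683018/342235 ≈ 3.2103e+5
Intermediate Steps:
D(p) = (54 + p)/(2*p) (D(p) = (54 + p)/((2*p)) = (54 + p)*(1/(2*p)) = (54 + p)/(2*p))
b = 25/41 (b = (½)*(54 + 246)/246 = (½)*(1/246)*300 = 25/41 ≈ 0.60976)
m = -16751 (m = ((13760 - 11198) - 36064)/2 = (2562 - 36064)/2 = (½)*(-33502) = -16751)
(985 + m)/(b - 16695) + 321029 = (985 - 16751)/(25/41 - 16695) + 321029 = -15766/(-684470/41) + 321029 = -15766*(-41/684470) + 321029 = 323203/342235 + 321029 = 109867683018/342235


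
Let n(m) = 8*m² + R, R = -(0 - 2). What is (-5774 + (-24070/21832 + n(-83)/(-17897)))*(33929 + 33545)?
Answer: -3462172956079289/8880166 ≈ -3.8988e+8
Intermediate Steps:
R = 2 (R = -1*(-2) = 2)
n(m) = 2 + 8*m² (n(m) = 8*m² + 2 = 2 + 8*m²)
(-5774 + (-24070/21832 + n(-83)/(-17897)))*(33929 + 33545) = (-5774 + (-24070/21832 + (2 + 8*(-83)²)/(-17897)))*(33929 + 33545) = (-5774 + (-24070*1/21832 + (2 + 8*6889)*(-1/17897)))*67474 = (-5774 + (-12035/10916 + (2 + 55112)*(-1/17897)))*67474 = (-5774 + (-12035/10916 + 55114*(-1/17897)))*67474 = (-5774 + (-12035/10916 - 55114/17897))*67474 = (-5774 - 817014819/195363652)*67474 = -1128846741467/195363652*67474 = -3462172956079289/8880166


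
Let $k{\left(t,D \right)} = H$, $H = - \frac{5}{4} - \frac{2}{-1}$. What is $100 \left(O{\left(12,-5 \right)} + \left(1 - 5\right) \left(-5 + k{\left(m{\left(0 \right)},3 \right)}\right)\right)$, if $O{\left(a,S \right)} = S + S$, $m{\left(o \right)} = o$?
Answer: $700$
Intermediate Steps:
$O{\left(a,S \right)} = 2 S$
$H = \frac{3}{4}$ ($H = \left(-5\right) \frac{1}{4} - -2 = - \frac{5}{4} + 2 = \frac{3}{4} \approx 0.75$)
$k{\left(t,D \right)} = \frac{3}{4}$
$100 \left(O{\left(12,-5 \right)} + \left(1 - 5\right) \left(-5 + k{\left(m{\left(0 \right)},3 \right)}\right)\right) = 100 \left(2 \left(-5\right) + \left(1 - 5\right) \left(-5 + \frac{3}{4}\right)\right) = 100 \left(-10 + \left(1 - 5\right) \left(- \frac{17}{4}\right)\right) = 100 \left(-10 - -17\right) = 100 \left(-10 + 17\right) = 100 \cdot 7 = 700$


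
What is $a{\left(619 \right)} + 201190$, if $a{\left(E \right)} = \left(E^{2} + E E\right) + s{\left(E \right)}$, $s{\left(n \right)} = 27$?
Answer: $967539$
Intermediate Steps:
$a{\left(E \right)} = 27 + 2 E^{2}$ ($a{\left(E \right)} = \left(E^{2} + E E\right) + 27 = \left(E^{2} + E^{2}\right) + 27 = 2 E^{2} + 27 = 27 + 2 E^{2}$)
$a{\left(619 \right)} + 201190 = \left(27 + 2 \cdot 619^{2}\right) + 201190 = \left(27 + 2 \cdot 383161\right) + 201190 = \left(27 + 766322\right) + 201190 = 766349 + 201190 = 967539$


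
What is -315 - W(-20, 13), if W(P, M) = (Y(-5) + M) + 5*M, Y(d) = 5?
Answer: -398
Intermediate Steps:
W(P, M) = 5 + 6*M (W(P, M) = (5 + M) + 5*M = 5 + 6*M)
-315 - W(-20, 13) = -315 - (5 + 6*13) = -315 - (5 + 78) = -315 - 1*83 = -315 - 83 = -398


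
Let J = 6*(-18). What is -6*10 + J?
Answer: -168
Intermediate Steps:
J = -108
-6*10 + J = -6*10 - 108 = -60 - 108 = -168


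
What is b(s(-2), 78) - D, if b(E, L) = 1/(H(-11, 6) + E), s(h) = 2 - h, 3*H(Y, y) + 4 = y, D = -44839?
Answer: 627749/14 ≈ 44839.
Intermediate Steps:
H(Y, y) = -4/3 + y/3
b(E, L) = 1/(⅔ + E) (b(E, L) = 1/((-4/3 + (⅓)*6) + E) = 1/((-4/3 + 2) + E) = 1/(⅔ + E))
b(s(-2), 78) - D = 3/(2 + 3*(2 - 1*(-2))) - 1*(-44839) = 3/(2 + 3*(2 + 2)) + 44839 = 3/(2 + 3*4) + 44839 = 3/(2 + 12) + 44839 = 3/14 + 44839 = 627749/14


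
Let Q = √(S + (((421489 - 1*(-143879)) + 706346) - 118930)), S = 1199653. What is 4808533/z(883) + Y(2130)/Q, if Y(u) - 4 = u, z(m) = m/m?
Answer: 4808533 + 2134*√2352437/2352437 ≈ 4.8085e+6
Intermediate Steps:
z(m) = 1
Y(u) = 4 + u
Q = √2352437 (Q = √(1199653 + (((421489 - 1*(-143879)) + 706346) - 118930)) = √(1199653 + (((421489 + 143879) + 706346) - 118930)) = √(1199653 + ((565368 + 706346) - 118930)) = √(1199653 + (1271714 - 118930)) = √(1199653 + 1152784) = √2352437 ≈ 1533.8)
4808533/z(883) + Y(2130)/Q = 4808533/1 + (4 + 2130)/(√2352437) = 4808533*1 + 2134*(√2352437/2352437) = 4808533 + 2134*√2352437/2352437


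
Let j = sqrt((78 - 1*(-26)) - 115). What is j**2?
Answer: -11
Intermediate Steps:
j = I*sqrt(11) (j = sqrt((78 + 26) - 115) = sqrt(104 - 115) = sqrt(-11) = I*sqrt(11) ≈ 3.3166*I)
j**2 = (I*sqrt(11))**2 = -11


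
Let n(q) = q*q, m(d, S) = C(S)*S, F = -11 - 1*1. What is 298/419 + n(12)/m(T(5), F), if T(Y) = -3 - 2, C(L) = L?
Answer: 717/419 ≈ 1.7112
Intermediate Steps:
T(Y) = -5
F = -12 (F = -11 - 1 = -12)
m(d, S) = S**2 (m(d, S) = S*S = S**2)
n(q) = q**2
298/419 + n(12)/m(T(5), F) = 298/419 + 12**2/((-12)**2) = 298*(1/419) + 144/144 = 298/419 + 144*(1/144) = 298/419 + 1 = 717/419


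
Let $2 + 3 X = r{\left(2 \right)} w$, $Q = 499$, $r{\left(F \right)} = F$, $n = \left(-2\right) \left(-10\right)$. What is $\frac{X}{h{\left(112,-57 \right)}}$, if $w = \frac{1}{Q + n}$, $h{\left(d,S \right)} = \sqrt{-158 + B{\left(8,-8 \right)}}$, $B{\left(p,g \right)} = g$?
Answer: $\frac{518 i \sqrt{166}}{129231} \approx 0.051644 i$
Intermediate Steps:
$n = 20$
$h{\left(d,S \right)} = i \sqrt{166}$ ($h{\left(d,S \right)} = \sqrt{-158 - 8} = \sqrt{-166} = i \sqrt{166}$)
$w = \frac{1}{519}$ ($w = \frac{1}{499 + 20} = \frac{1}{519} \approx 0.0019268$)
$X = - \frac{1036}{1557}$ ($X = - \frac{2}{3} + \frac{2 \cdot \frac{1}{519}}{3} = - \frac{2}{3} + \frac{1}{3} \cdot \frac{2}{519} = - \frac{2}{3} + \frac{2}{1557} = - \frac{1036}{1557} \approx -0.66538$)
$\frac{X}{h{\left(112,-57 \right)}} = - \frac{1036}{1557 i \sqrt{166}} = - \frac{1036 \left(- \frac{i \sqrt{166}}{166}\right)}{1557} = \frac{518 i \sqrt{166}}{129231}$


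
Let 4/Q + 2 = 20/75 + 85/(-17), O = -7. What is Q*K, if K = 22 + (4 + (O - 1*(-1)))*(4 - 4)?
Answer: -1320/101 ≈ -13.069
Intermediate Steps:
Q = -60/101 (Q = 4/(-2 + (20/75 + 85/(-17))) = 4/(-2 + (20*(1/75) + 85*(-1/17))) = 4/(-2 + (4/15 - 5)) = 4/(-2 - 71/15) = 4/(-101/15) = 4*(-15/101) = -60/101 ≈ -0.59406)
K = 22 (K = 22 + (4 + (-7 - 1*(-1)))*(4 - 4) = 22 + (4 + (-7 + 1))*0 = 22 + (4 - 6)*0 = 22 - 2*0 = 22 + 0 = 22)
Q*K = -60/101*22 = -1320/101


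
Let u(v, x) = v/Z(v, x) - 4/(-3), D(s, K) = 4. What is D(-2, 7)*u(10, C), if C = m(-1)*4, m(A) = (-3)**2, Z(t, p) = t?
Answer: 28/3 ≈ 9.3333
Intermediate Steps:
m(A) = 9
C = 36 (C = 9*4 = 36)
u(v, x) = 7/3 (u(v, x) = v/v - 4/(-3) = 1 - 4*(-1/3) = 1 + 4/3 = 7/3)
D(-2, 7)*u(10, C) = 4*(7/3) = 28/3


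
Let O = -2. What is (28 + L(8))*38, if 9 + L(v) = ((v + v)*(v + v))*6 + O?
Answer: 59014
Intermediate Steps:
L(v) = -11 + 24*v² (L(v) = -9 + (((v + v)*(v + v))*6 - 2) = -9 + (((2*v)*(2*v))*6 - 2) = -9 + ((4*v²)*6 - 2) = -9 + (24*v² - 2) = -9 + (-2 + 24*v²) = -11 + 24*v²)
(28 + L(8))*38 = (28 + (-11 + 24*8²))*38 = (28 + (-11 + 24*64))*38 = (28 + (-11 + 1536))*38 = (28 + 1525)*38 = 1553*38 = 59014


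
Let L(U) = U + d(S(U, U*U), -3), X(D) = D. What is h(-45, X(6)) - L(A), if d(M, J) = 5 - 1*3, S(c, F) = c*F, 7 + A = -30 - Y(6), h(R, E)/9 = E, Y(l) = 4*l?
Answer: 113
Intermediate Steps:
h(R, E) = 9*E
A = -61 (A = -7 + (-30 - 4*6) = -7 + (-30 - 1*24) = -7 + (-30 - 24) = -7 - 54 = -61)
S(c, F) = F*c
d(M, J) = 2 (d(M, J) = 5 - 3 = 2)
L(U) = 2 + U (L(U) = U + 2 = 2 + U)
h(-45, X(6)) - L(A) = 9*6 - (2 - 61) = 54 - 1*(-59) = 54 + 59 = 113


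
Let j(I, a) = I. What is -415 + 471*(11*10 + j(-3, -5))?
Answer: 49982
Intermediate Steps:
-415 + 471*(11*10 + j(-3, -5)) = -415 + 471*(11*10 - 3) = -415 + 471*(110 - 3) = -415 + 471*107 = -415 + 50397 = 49982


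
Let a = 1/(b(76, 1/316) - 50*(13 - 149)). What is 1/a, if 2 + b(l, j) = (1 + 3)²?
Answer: 6814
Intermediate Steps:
b(l, j) = 14 (b(l, j) = -2 + (1 + 3)² = -2 + 4² = -2 + 16 = 14)
a = 1/6814 (a = 1/(14 - 50*(13 - 149)) = 1/(14 - 50*(-136)) = 1/(14 + 6800) = 1/6814 ≈ 0.00014676)
1/a = 1/(1/6814) = 6814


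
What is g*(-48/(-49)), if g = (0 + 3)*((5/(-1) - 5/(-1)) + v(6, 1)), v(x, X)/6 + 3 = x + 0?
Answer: 2592/49 ≈ 52.898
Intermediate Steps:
v(x, X) = -18 + 6*x (v(x, X) = -18 + 6*(x + 0) = -18 + 6*x)
g = 54 (g = (0 + 3)*((5/(-1) - 5/(-1)) + (-18 + 6*6)) = 3*((5*(-1) - 5*(-1)) + (-18 + 36)) = 3*((-5 + 5) + 18) = 3*(0 + 18) = 3*18 = 54)
g*(-48/(-49)) = 54*(-48/(-49)) = 54*(-48*(-1/49)) = 54*(48/49) = 2592/49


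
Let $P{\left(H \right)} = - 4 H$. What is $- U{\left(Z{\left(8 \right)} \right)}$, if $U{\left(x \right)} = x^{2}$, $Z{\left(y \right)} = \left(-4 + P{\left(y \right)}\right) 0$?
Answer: $0$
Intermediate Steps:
$Z{\left(y \right)} = 0$ ($Z{\left(y \right)} = \left(-4 - 4 y\right) 0 = 0$)
$- U{\left(Z{\left(8 \right)} \right)} = - 0^{2} = \left(-1\right) 0 = 0$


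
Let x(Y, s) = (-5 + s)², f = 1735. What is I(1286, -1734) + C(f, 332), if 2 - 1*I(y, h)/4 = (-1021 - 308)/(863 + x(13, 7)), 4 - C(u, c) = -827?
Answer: 244243/289 ≈ 845.13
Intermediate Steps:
C(u, c) = 831 (C(u, c) = 4 - 1*(-827) = 4 + 827 = 831)
I(y, h) = 4084/289 (I(y, h) = 8 - 4*(-1021 - 308)/(863 + (-5 + 7)²) = 8 - (-5316)/(863 + 2²) = 8 - (-5316)/(863 + 4) = 8 - (-5316)/867 = 8 - 4*(-443/289) = 8 + 1772/289 = 4084/289)
I(1286, -1734) + C(f, 332) = 4084/289 + 831 = 244243/289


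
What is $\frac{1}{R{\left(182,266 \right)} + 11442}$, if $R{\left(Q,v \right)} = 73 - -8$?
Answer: $\frac{1}{11523} \approx 8.6783 \cdot 10^{-5}$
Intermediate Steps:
$R{\left(Q,v \right)} = 81$ ($R{\left(Q,v \right)} = 73 + 8 = 81$)
$\frac{1}{R{\left(182,266 \right)} + 11442} = \frac{1}{81 + 11442} = \frac{1}{11523}$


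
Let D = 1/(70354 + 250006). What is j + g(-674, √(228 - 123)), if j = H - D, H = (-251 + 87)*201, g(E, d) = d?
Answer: -10560347041/320360 + √105 ≈ -32954.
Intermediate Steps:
H = -32964 (H = -164*201 = -32964)
D = 1/320360 ≈ 3.1215e-6
j = -10560347041/320360 (j = -32964 - 1*1/320360 = -32964 - 1/320360 = -10560347041/320360 ≈ -32964.)
j + g(-674, √(228 - 123)) = -10560347041/320360 + √(228 - 123) = -10560347041/320360 + √105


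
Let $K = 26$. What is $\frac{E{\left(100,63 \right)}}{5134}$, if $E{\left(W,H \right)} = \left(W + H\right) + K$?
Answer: $\frac{189}{5134} \approx 0.036813$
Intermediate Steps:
$E{\left(W,H \right)} = 26 + H + W$ ($E{\left(W,H \right)} = \left(W + H\right) + 26 = \left(H + W\right) + 26 = 26 + H + W$)
$\frac{E{\left(100,63 \right)}}{5134} = \frac{26 + 63 + 100}{5134} = 189 \cdot \frac{1}{5134} = \frac{189}{5134}$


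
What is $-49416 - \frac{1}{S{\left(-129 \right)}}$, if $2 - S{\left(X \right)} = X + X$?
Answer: $- \frac{12848161}{260} \approx -49416.0$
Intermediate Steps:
$S{\left(X \right)} = 2 - 2 X$ ($S{\left(X \right)} = 2 - \left(X + X\right) = 2 - 2 X$)
$-49416 - \frac{1}{S{\left(-129 \right)}} = -49416 - \frac{1}{2 - -258} = -49416 - \frac{1}{2 + 258} = -49416 - \frac{1}{260} = - \frac{12848161}{260}$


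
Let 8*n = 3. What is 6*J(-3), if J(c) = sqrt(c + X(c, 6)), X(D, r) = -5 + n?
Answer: 3*I*sqrt(122)/2 ≈ 16.568*I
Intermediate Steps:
n = 3/8 (n = (1/8)*3 = 3/8 ≈ 0.37500)
X(D, r) = -37/8 (X(D, r) = -5 + 3/8 = -37/8)
J(c) = sqrt(-37/8 + c) (J(c) = sqrt(c - 37/8) = sqrt(-37/8 + c))
6*J(-3) = 6*(sqrt(-74 + 16*(-3))/4) = 6*(sqrt(-74 - 48)/4) = 6*(sqrt(-122)/4) = 6*((I*sqrt(122))/4) = 6*(I*sqrt(122)/4) = 3*I*sqrt(122)/2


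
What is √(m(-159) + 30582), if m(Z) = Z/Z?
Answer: √30583 ≈ 174.88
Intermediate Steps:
m(Z) = 1
√(m(-159) + 30582) = √(1 + 30582) = √30583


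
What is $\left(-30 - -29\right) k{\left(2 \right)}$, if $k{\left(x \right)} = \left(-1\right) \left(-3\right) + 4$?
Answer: $-7$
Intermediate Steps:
$k{\left(x \right)} = 7$ ($k{\left(x \right)} = 3 + 4 = 7$)
$\left(-30 - -29\right) k{\left(2 \right)} = \left(-30 - -29\right) 7 = \left(-30 + 29\right) 7 = \left(-1\right) 7 = -7$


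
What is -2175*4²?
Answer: -34800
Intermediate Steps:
-2175*4² = -2175*16 = -1*34800 = -34800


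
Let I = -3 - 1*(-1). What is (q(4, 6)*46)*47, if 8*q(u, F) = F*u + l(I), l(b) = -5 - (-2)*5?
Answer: 31349/4 ≈ 7837.3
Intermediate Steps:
I = -2 (I = -3 + 1 = -2)
l(b) = 5 (l(b) = -5 - 1*(-10) = -5 + 10 = 5)
q(u, F) = 5/8 + F*u/8 (q(u, F) = (F*u + 5)/8 = (5 + F*u)/8 = 5/8 + F*u/8)
(q(4, 6)*46)*47 = ((5/8 + (⅛)*6*4)*46)*47 = ((5/8 + 3)*46)*47 = ((29/8)*46)*47 = (667/4)*47 = 31349/4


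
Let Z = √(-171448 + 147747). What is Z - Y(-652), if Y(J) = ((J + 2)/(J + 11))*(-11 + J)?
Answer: 430950/641 + I*√23701 ≈ 672.31 + 153.95*I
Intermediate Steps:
Z = I*√23701 (Z = √(-23701) = I*√23701 ≈ 153.95*I)
Y(J) = (-11 + J)*(2 + J)/(11 + J) (Y(J) = ((2 + J)/(11 + J))*(-11 + J) = (-11 + J)*(2 + J)/(11 + J))
Z - Y(-652) = I*√23701 - (-22 + (-652)² - 9*(-652))/(11 - 652) = I*√23701 - (-22 + 425104 + 5868)/(-641) = I*√23701 - (-1)*430950/641 = I*√23701 - 1*(-430950/641) = I*√23701 + 430950/641 = 430950/641 + I*√23701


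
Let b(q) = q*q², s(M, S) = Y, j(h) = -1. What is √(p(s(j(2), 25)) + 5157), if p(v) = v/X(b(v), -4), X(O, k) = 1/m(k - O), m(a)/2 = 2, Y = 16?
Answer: √5221 ≈ 72.256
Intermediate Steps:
s(M, S) = 16
m(a) = 4 (m(a) = 2*2 = 4)
b(q) = q³
X(O, k) = ¼ (X(O, k) = 1/4 = ¼)
p(v) = 4*v (p(v) = v/(¼) = v*4 = 4*v)
√(p(s(j(2), 25)) + 5157) = √(4*16 + 5157) = √(64 + 5157) = √5221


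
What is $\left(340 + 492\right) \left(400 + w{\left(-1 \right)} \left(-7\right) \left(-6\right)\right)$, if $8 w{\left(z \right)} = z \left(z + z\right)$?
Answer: $341536$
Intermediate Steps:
$w{\left(z \right)} = \frac{z^{2}}{4}$ ($w{\left(z \right)} = \frac{z \left(z + z\right)}{8} = \frac{z 2 z}{8} = \frac{2 z^{2}}{8} = \frac{z^{2}}{4}$)
$\left(340 + 492\right) \left(400 + w{\left(-1 \right)} \left(-7\right) \left(-6\right)\right) = \left(340 + 492\right) \left(400 + \frac{\left(-1\right)^{2}}{4} \left(-7\right) \left(-6\right)\right) = 832 \left(400 + \frac{1}{4} \cdot 1 \left(-7\right) \left(-6\right)\right) = 832 \left(400 + \frac{1}{4} \left(-7\right) \left(-6\right)\right) = 832 \left(400 - - \frac{21}{2}\right) = 832 \left(400 + \frac{21}{2}\right) = 832 \cdot \frac{821}{2} = 341536$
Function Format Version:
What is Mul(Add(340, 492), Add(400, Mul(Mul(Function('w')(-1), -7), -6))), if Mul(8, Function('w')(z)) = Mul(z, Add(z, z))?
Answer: 341536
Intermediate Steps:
Function('w')(z) = Mul(Rational(1, 4), Pow(z, 2)) (Function('w')(z) = Mul(Rational(1, 8), Mul(z, Add(z, z))) = Mul(Rational(1, 8), Mul(z, Mul(2, z))) = Mul(Rational(1, 8), Mul(2, Pow(z, 2))) = Mul(Rational(1, 4), Pow(z, 2)))
Mul(Add(340, 492), Add(400, Mul(Mul(Function('w')(-1), -7), -6))) = Mul(Add(340, 492), Add(400, Mul(Mul(Mul(Rational(1, 4), Pow(-1, 2)), -7), -6))) = Mul(832, Add(400, Mul(Mul(Mul(Rational(1, 4), 1), -7), -6))) = Mul(832, Add(400, Mul(Mul(Rational(1, 4), -7), -6))) = Mul(832, Add(400, Mul(Rational(-7, 4), -6))) = Mul(832, Add(400, Rational(21, 2))) = Mul(832, Rational(821, 2)) = 341536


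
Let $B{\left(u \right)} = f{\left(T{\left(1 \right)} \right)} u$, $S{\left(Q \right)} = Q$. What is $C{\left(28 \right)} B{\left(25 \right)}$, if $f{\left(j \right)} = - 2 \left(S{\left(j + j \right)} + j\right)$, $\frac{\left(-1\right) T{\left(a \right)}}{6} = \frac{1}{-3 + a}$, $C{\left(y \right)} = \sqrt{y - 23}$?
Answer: $- 450 \sqrt{5} \approx -1006.2$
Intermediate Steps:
$C{\left(y \right)} = \sqrt{-23 + y}$
$T{\left(a \right)} = - \frac{6}{-3 + a}$
$f{\left(j \right)} = - 6 j$ ($f{\left(j \right)} = - 2 \left(\left(j + j\right) + j\right) = - 2 \left(2 j + j\right) = - 2 \cdot 3 j = - 6 j$)
$B{\left(u \right)} = - 18 u$ ($B{\left(u \right)} = - 6 \left(- \frac{6}{-3 + 1}\right) u = - 6 \left(- \frac{6}{-2}\right) u = - 6 \left(\left(-6\right) \left(- \frac{1}{2}\right)\right) u = \left(-6\right) 3 u = - 18 u$)
$C{\left(28 \right)} B{\left(25 \right)} = \sqrt{-23 + 28} \left(\left(-18\right) 25\right) = \sqrt{5} \left(-450\right) = - 450 \sqrt{5}$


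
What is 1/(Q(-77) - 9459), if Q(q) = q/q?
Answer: -1/9458 ≈ -0.00010573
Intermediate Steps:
Q(q) = 1
1/(Q(-77) - 9459) = 1/(1 - 9459) = 1/(-9458) = -1/9458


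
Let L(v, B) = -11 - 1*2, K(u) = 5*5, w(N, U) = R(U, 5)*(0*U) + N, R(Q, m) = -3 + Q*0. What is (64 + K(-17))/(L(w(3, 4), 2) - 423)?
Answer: -89/436 ≈ -0.20413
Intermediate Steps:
R(Q, m) = -3 (R(Q, m) = -3 + 0 = -3)
w(N, U) = N (w(N, U) = -0*U + N = -3*0 + N = 0 + N = N)
K(u) = 25
L(v, B) = -13 (L(v, B) = -11 - 2 = -13)
(64 + K(-17))/(L(w(3, 4), 2) - 423) = (64 + 25)/(-13 - 423) = 89/(-436) = 89*(-1/436) = -89/436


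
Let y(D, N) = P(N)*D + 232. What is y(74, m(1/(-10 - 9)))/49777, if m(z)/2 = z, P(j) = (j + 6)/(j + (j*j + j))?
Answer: -17596/447993 ≈ -0.039277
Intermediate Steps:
P(j) = (6 + j)/(j² + 2*j) (P(j) = (6 + j)/(j + (j² + j)) = (6 + j)/(j + (j + j²)) = (6 + j)/(j² + 2*j))
m(z) = 2*z
y(D, N) = 232 + D*(6 + N)/(N*(2 + N)) (y(D, N) = ((6 + N)/(N*(2 + N)))*D + 232 = D*(6 + N)/(N*(2 + N)) + 232 = 232 + D*(6 + N)/(N*(2 + N)))
y(74, m(1/(-10 - 9)))/49777 = ((74*(6 + 2/(-10 - 9)) + 232*(2/(-10 - 9))*(2 + 2/(-10 - 9)))/(((2/(-10 - 9)))*(2 + 2/(-10 - 9))))/49777 = ((74*(6 + 2/(-19)) + 232*(2/(-19))*(2 + 2/(-19)))/(((2/(-19)))*(2 + 2/(-19))))*(1/49777) = ((74*(6 + 2*(-1/19)) + 232*(2*(-1/19))*(2 + 2*(-1/19)))/(((2*(-1/19)))*(2 + 2*(-1/19))))*(1/49777) = ((74*(6 - 2/19) + 232*(-2/19)*(2 - 2/19))/((-2/19)*(2 - 2/19)))*(1/49777) = -19*(74*(112/19) + 232*(-2/19)*(36/19))/(2*36/19)*(1/49777) = -19/2*19/36*(8288/19 - 16704/361)*(1/49777) = -19/2*19/36*140768/361*(1/49777) = -17596/9*1/49777 = -17596/447993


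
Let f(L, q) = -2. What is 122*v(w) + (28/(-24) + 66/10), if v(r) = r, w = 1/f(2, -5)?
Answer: -1667/30 ≈ -55.567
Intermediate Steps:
w = -1/2 (w = 1/(-2) = -1/2 ≈ -0.50000)
122*v(w) + (28/(-24) + 66/10) = 122*(-1/2) + (28/(-24) + 66/10) = -61 + (28*(-1/24) + 66*(1/10)) = -61 + (-7/6 + 33/5) = -61 + 163/30 = -1667/30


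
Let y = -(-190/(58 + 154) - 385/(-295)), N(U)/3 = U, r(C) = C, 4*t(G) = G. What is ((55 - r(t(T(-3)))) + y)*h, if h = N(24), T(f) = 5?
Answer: 12009438/3127 ≈ 3840.6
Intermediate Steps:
t(G) = G/4
N(U) = 3*U
h = 72 (h = 3*24 = 72)
y = -2557/6254 (y = -(-190/212 - 385*(-1/295)) = -(-190*1/212 + 77/59) = -(-95/106 + 77/59) = -1*2557/6254 = -2557/6254 ≈ -0.40886)
((55 - r(t(T(-3)))) + y)*h = ((55 - 5/4) - 2557/6254)*72 = (215/4 - 2557/6254)*72 = (667191/12508)*72 = 12009438/3127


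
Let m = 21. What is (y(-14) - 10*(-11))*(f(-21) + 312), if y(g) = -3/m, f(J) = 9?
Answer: 246849/7 ≈ 35264.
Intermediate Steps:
y(g) = -1/7 (y(g) = -3/21 = -3*1/21 = -1/7)
(y(-14) - 10*(-11))*(f(-21) + 312) = (-1/7 - 10*(-11))*(9 + 312) = (-1/7 + 110)*321 = (769/7)*321 = 246849/7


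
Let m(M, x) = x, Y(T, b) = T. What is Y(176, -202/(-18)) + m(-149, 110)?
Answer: 286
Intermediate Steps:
Y(176, -202/(-18)) + m(-149, 110) = 176 + 110 = 286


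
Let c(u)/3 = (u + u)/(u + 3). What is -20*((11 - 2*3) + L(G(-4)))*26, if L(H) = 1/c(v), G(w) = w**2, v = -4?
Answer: -7865/3 ≈ -2621.7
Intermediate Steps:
c(u) = 6*u/(3 + u) (c(u) = 3*((u + u)/(u + 3)) = 3*((2*u)/(3 + u)) = 3*(2*u/(3 + u)) = 6*u/(3 + u))
L(H) = 1/24 (L(H) = 1/(6*(-4)/(3 - 4)) = 1/(6*(-4)/(-1)) = 1/(6*(-4)*(-1)) = 1/24)
-20*((11 - 2*3) + L(G(-4)))*26 = -20*((11 - 2*3) + 1/24)*26 = -20*((11 - 6) + 1/24)*26 = -20*(5 + 1/24)*26 = -20*121/24*26 = -605/6*26 = -7865/3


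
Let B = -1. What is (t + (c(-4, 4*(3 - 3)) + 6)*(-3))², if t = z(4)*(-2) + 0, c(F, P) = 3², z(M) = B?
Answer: 1849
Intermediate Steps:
z(M) = -1
c(F, P) = 9
t = 2 (t = -1*(-2) + 0 = 2 + 0 = 2)
(t + (c(-4, 4*(3 - 3)) + 6)*(-3))² = (2 + (9 + 6)*(-3))² = (2 + 15*(-3))² = (2 - 45)² = (-43)² = 1849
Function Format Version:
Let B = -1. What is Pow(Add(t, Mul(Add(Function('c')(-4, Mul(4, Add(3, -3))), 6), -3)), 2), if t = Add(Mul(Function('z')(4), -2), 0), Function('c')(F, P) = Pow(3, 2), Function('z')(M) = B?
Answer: 1849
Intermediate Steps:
Function('z')(M) = -1
Function('c')(F, P) = 9
t = 2 (t = Add(Mul(-1, -2), 0) = Add(2, 0) = 2)
Pow(Add(t, Mul(Add(Function('c')(-4, Mul(4, Add(3, -3))), 6), -3)), 2) = Pow(Add(2, Mul(Add(9, 6), -3)), 2) = Pow(Add(2, Mul(15, -3)), 2) = Pow(Add(2, -45), 2) = Pow(-43, 2) = 1849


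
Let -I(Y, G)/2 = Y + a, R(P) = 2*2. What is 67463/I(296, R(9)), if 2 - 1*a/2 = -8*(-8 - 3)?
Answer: -67463/248 ≈ -272.03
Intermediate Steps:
R(P) = 4
a = -172 (a = 4 - (-16)*(-8 - 3) = 4 - (-16)*(-11) = 4 - 2*88 = 4 - 176 = -172)
I(Y, G) = 344 - 2*Y (I(Y, G) = -2*(Y - 172) = -2*(-172 + Y) = 344 - 2*Y)
67463/I(296, R(9)) = 67463/(344 - 2*296) = 67463/(344 - 592) = 67463/(-248) = 67463*(-1/248) = -67463/248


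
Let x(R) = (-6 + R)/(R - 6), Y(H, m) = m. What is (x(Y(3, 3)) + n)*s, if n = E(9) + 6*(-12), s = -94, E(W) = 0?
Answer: 6674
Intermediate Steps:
x(R) = 1 (x(R) = (-6 + R)/(-6 + R) = 1)
n = -72 (n = 0 + 6*(-12) = 0 - 72 = -72)
(x(Y(3, 3)) + n)*s = (1 - 72)*(-94) = -71*(-94) = 6674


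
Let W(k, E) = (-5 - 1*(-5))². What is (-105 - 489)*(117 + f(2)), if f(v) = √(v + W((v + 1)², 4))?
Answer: -69498 - 594*√2 ≈ -70338.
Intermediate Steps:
W(k, E) = 0 (W(k, E) = (-5 + 5)² = 0² = 0)
f(v) = √v (f(v) = √(v + 0) = √v)
(-105 - 489)*(117 + f(2)) = (-105 - 489)*(117 + √2) = -594*(117 + √2) = -69498 - 594*√2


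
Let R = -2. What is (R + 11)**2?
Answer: 81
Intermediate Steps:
(R + 11)**2 = (-2 + 11)**2 = 9**2 = 81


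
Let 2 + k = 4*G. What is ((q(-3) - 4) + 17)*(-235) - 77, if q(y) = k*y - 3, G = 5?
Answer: 10263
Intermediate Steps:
k = 18 (k = -2 + 4*5 = -2 + 20 = 18)
q(y) = -3 + 18*y (q(y) = 18*y - 3 = -3 + 18*y)
((q(-3) - 4) + 17)*(-235) - 77 = (((-3 + 18*(-3)) - 4) + 17)*(-235) - 77 = (((-3 - 54) - 4) + 17)*(-235) - 77 = ((-57 - 4) + 17)*(-235) - 77 = (-61 + 17)*(-235) - 77 = -44*(-235) - 77 = 10340 - 77 = 10263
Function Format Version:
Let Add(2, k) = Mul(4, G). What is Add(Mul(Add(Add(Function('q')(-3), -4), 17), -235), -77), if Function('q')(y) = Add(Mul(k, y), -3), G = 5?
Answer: 10263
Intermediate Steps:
k = 18 (k = Add(-2, Mul(4, 5)) = Add(-2, 20) = 18)
Function('q')(y) = Add(-3, Mul(18, y)) (Function('q')(y) = Add(Mul(18, y), -3) = Add(-3, Mul(18, y)))
Add(Mul(Add(Add(Function('q')(-3), -4), 17), -235), -77) = Add(Mul(Add(Add(Add(-3, Mul(18, -3)), -4), 17), -235), -77) = Add(Mul(Add(Add(Add(-3, -54), -4), 17), -235), -77) = Add(Mul(Add(Add(-57, -4), 17), -235), -77) = Add(Mul(Add(-61, 17), -235), -77) = Add(Mul(-44, -235), -77) = Add(10340, -77) = 10263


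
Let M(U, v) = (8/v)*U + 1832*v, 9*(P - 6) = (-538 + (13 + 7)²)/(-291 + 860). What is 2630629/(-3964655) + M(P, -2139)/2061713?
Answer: -76529548295784485381/29845435229654611095 ≈ -2.5642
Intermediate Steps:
P = 10196/1707 (P = 6 + ((-538 + (13 + 7)²)/(-291 + 860))/9 = 6 + ((-538 + 20²)/569)/9 = 6 + ((-538 + 400)*(1/569))/9 = 6 + (-138*1/569)/9 = 6 + (⅑)*(-138/569) = 6 - 46/1707 = 10196/1707 ≈ 5.9731)
M(U, v) = 1832*v + 8*U/v (M(U, v) = 8*U/v + 1832*v = 1832*v + 8*U/v)
2630629/(-3964655) + M(P, -2139)/2061713 = 2630629/(-3964655) + (1832*(-2139) + 8*(10196/1707)/(-2139))/2061713 = 2630629*(-1/3964655) + (-3918648 + 8*(10196/1707)*(-1/2139))*(1/2061713) = -2630629/3964655 + (-3918648 - 81568/3651273)*(1/2061713) = -2630629/3964655 - 14308053720472/3651273*1/2061713 = -2630629/3964655 - 14308053720472/7527877010649 = -76529548295784485381/29845435229654611095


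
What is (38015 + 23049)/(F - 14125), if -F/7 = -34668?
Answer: 61064/228551 ≈ 0.26718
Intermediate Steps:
F = 242676 (F = -7*(-34668) = 242676)
(38015 + 23049)/(F - 14125) = (38015 + 23049)/(242676 - 14125) = 61064/228551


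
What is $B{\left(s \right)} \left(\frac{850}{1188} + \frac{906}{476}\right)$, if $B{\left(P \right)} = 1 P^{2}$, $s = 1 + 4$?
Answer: $\frac{2313950}{35343} \approx 65.471$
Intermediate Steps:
$s = 5$
$B{\left(P \right)} = P^{2}$
$B{\left(s \right)} \left(\frac{850}{1188} + \frac{906}{476}\right) = 5^{2} \left(\frac{850}{1188} + \frac{906}{476}\right) = 25 \left(850 \cdot \frac{1}{1188} + 906 \cdot \frac{1}{476}\right) = 25 \left(\frac{425}{594} + \frac{453}{238}\right) = 25 \cdot \frac{92558}{35343} = \frac{2313950}{35343}$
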